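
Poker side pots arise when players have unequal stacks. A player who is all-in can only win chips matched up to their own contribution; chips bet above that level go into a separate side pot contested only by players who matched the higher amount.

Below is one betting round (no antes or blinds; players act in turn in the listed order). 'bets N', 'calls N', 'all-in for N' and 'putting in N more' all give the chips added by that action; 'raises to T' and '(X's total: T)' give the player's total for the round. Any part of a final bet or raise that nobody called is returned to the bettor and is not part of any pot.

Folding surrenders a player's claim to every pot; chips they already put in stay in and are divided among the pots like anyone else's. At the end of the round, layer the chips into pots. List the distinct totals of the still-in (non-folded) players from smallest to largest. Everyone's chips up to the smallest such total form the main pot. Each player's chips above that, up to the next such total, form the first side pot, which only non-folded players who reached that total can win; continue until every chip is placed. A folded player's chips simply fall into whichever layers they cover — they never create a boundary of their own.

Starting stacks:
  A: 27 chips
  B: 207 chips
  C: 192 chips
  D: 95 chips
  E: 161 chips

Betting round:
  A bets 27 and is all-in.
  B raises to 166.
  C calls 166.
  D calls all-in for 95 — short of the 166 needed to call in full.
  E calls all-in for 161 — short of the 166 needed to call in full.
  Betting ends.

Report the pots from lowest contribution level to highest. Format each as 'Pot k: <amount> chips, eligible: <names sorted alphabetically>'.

Pot 1: 135 chips, eligible: A, B, C, D, E
Pot 2: 272 chips, eligible: B, C, D, E
Pot 3: 198 chips, eligible: B, C, E
Pot 4: 10 chips, eligible: B, C

Derivation:
Contributions: A=27, B=166, C=166, D=95, E=161
Pot levels (distinct totals of non-folded players): 27, 95, 161, 166
Layer 1-27: 27 each from A, B, C, D, E = 27*5 = 135 chips; eligible A, B, C, D, E
Layer 28-95: 68 each from B, C, D, E = 68*4 = 272 chips; eligible B, C, D, E
Layer 96-161: 66 each from B, C, E = 66*3 = 198 chips; eligible B, C, E
Layer 162-166: 5 each from B, C = 5*2 = 10 chips; eligible B, C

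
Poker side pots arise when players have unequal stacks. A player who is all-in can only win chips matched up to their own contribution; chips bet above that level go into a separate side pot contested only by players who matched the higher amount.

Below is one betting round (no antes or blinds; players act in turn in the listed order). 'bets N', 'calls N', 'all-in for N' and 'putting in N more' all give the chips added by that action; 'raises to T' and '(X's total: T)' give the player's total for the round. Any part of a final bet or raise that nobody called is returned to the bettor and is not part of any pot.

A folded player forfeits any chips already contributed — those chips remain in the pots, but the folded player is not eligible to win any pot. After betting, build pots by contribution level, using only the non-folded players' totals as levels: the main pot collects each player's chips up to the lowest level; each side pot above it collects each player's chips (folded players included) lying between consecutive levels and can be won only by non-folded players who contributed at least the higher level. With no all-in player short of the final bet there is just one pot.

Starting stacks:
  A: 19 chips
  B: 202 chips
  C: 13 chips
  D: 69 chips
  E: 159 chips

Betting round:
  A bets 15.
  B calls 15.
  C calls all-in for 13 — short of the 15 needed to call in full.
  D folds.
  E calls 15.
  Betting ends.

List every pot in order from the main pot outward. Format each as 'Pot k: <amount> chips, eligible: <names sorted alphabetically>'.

Pot 1: 52 chips, eligible: A, B, C, E
Pot 2: 6 chips, eligible: A, B, E

Derivation:
Contributions: A=15, B=15, C=13, E=15
Folded: D
Pot levels (distinct totals of non-folded players): 13, 15
Layer 1-13: 13 each from A, B, C, E = 13*4 = 52 chips; eligible A, B, C, E
Layer 14-15: 2 each from A, B, E = 2*3 = 6 chips; eligible A, B, E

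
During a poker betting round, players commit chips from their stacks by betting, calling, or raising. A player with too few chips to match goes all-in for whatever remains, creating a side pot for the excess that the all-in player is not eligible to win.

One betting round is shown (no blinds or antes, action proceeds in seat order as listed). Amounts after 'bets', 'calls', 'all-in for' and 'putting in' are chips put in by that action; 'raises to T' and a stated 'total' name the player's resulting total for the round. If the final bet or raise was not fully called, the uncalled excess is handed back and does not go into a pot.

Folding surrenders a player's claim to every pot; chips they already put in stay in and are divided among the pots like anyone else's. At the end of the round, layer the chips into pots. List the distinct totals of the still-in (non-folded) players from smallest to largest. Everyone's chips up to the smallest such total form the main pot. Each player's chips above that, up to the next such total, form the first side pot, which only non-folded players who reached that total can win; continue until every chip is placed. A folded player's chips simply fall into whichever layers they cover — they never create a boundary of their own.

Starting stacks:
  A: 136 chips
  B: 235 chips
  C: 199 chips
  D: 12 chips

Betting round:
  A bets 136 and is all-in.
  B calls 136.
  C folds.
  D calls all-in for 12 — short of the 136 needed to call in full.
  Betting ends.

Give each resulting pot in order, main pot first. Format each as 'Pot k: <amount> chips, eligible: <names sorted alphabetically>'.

Pot 1: 36 chips, eligible: A, B, D
Pot 2: 248 chips, eligible: A, B

Derivation:
Contributions: A=136, B=136, D=12
Folded: C
Pot levels (distinct totals of non-folded players): 12, 136
Layer 1-12: 12 each from A, B, D = 12*3 = 36 chips; eligible A, B, D
Layer 13-136: 124 each from A, B = 124*2 = 248 chips; eligible A, B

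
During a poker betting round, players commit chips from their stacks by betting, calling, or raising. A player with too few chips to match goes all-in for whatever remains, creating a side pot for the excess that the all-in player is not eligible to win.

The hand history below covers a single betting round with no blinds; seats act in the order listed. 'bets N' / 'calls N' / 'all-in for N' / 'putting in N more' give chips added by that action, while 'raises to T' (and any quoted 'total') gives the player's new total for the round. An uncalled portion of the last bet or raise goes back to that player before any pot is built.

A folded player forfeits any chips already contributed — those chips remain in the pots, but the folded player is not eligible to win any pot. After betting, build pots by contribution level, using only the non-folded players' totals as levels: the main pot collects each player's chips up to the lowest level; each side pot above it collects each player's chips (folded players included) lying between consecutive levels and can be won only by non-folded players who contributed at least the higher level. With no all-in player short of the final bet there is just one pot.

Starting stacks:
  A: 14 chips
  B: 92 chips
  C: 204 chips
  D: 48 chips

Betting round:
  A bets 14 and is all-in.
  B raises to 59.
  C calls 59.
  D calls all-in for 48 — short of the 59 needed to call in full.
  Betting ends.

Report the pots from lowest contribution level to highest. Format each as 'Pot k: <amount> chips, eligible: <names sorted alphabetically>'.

Contributions: A=14, B=59, C=59, D=48
Pot levels (distinct totals of non-folded players): 14, 48, 59
Layer 1-14: 14 each from A, B, C, D = 14*4 = 56 chips; eligible A, B, C, D
Layer 15-48: 34 each from B, C, D = 34*3 = 102 chips; eligible B, C, D
Layer 49-59: 11 each from B, C = 11*2 = 22 chips; eligible B, C

Pot 1: 56 chips, eligible: A, B, C, D
Pot 2: 102 chips, eligible: B, C, D
Pot 3: 22 chips, eligible: B, C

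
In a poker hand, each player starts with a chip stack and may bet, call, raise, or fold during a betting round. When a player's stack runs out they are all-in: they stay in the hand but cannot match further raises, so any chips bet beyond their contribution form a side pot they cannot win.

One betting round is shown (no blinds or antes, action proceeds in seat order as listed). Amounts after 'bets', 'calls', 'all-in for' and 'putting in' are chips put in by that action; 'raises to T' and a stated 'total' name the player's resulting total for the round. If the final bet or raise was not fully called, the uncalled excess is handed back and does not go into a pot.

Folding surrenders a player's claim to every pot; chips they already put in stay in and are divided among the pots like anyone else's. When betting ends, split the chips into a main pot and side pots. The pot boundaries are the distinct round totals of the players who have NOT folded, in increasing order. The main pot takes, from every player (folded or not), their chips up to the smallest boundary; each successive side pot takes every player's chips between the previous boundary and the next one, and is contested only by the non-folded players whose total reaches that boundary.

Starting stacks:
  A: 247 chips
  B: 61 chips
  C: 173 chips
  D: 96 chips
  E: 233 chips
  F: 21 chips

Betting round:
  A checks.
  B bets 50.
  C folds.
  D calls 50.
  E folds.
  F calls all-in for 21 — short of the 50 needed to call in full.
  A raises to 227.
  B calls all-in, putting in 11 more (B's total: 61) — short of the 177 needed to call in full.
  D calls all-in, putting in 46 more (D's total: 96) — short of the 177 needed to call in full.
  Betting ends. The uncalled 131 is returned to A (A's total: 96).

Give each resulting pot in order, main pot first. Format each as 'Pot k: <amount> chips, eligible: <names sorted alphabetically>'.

Pot 1: 84 chips, eligible: A, B, D, F
Pot 2: 120 chips, eligible: A, B, D
Pot 3: 70 chips, eligible: A, D

Derivation:
Contributions (after 131 returned to A): A=96, B=61, D=96, F=21
Folded: C, E
Pot levels (distinct totals of non-folded players): 21, 61, 96
Layer 1-21: 21 each from A, B, D, F = 21*4 = 84 chips; eligible A, B, D, F
Layer 22-61: 40 each from A, B, D = 40*3 = 120 chips; eligible A, B, D
Layer 62-96: 35 each from A, D = 35*2 = 70 chips; eligible A, D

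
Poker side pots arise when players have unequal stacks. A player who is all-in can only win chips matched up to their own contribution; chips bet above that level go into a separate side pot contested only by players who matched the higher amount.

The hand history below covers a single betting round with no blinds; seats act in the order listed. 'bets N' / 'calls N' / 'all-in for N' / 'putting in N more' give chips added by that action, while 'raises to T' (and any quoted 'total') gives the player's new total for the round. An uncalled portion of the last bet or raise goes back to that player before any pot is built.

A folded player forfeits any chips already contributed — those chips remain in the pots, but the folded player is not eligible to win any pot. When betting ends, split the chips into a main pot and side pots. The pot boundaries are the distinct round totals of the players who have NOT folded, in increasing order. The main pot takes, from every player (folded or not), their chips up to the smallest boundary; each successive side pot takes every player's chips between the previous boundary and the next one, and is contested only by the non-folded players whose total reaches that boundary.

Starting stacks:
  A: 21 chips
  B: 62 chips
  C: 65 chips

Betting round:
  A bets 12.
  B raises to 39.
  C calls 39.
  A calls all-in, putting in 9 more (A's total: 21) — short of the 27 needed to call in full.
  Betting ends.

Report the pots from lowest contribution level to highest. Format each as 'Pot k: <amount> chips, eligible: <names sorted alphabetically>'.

Pot 1: 63 chips, eligible: A, B, C
Pot 2: 36 chips, eligible: B, C

Derivation:
Contributions: A=21, B=39, C=39
Pot levels (distinct totals of non-folded players): 21, 39
Layer 1-21: 21 each from A, B, C = 21*3 = 63 chips; eligible A, B, C
Layer 22-39: 18 each from B, C = 18*2 = 36 chips; eligible B, C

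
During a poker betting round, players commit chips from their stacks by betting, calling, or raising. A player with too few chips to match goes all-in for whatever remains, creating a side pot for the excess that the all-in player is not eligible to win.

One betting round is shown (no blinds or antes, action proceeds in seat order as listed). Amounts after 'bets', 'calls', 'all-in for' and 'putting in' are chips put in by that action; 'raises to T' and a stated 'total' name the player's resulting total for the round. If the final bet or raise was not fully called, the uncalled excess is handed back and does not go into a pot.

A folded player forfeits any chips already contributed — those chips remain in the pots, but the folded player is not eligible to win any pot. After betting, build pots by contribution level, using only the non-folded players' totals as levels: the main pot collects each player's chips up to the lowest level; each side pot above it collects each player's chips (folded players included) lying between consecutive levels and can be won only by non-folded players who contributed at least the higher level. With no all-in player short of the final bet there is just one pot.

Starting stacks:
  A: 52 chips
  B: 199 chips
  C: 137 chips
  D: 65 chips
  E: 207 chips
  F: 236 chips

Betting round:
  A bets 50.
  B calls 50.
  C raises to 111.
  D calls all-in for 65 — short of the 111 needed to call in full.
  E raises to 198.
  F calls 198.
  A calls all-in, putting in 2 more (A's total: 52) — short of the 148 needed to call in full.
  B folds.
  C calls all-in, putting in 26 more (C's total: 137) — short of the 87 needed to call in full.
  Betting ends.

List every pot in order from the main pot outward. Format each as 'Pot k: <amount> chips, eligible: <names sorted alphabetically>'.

Contributions: A=52, B=50, C=137, D=65, E=198, F=198
Folded: B
Pot levels (distinct totals of non-folded players): 52, 65, 137, 198
Layer 1-52: A 52 + B 50 + C 52 + D 52 + E 52 + F 52 = 310 chips; eligible A, C, D, E, F
Layer 53-65: 13 each from C, D, E, F = 13*4 = 52 chips; eligible C, D, E, F
Layer 66-137: 72 each from C, E, F = 72*3 = 216 chips; eligible C, E, F
Layer 138-198: 61 each from E, F = 61*2 = 122 chips; eligible E, F

Pot 1: 310 chips, eligible: A, C, D, E, F
Pot 2: 52 chips, eligible: C, D, E, F
Pot 3: 216 chips, eligible: C, E, F
Pot 4: 122 chips, eligible: E, F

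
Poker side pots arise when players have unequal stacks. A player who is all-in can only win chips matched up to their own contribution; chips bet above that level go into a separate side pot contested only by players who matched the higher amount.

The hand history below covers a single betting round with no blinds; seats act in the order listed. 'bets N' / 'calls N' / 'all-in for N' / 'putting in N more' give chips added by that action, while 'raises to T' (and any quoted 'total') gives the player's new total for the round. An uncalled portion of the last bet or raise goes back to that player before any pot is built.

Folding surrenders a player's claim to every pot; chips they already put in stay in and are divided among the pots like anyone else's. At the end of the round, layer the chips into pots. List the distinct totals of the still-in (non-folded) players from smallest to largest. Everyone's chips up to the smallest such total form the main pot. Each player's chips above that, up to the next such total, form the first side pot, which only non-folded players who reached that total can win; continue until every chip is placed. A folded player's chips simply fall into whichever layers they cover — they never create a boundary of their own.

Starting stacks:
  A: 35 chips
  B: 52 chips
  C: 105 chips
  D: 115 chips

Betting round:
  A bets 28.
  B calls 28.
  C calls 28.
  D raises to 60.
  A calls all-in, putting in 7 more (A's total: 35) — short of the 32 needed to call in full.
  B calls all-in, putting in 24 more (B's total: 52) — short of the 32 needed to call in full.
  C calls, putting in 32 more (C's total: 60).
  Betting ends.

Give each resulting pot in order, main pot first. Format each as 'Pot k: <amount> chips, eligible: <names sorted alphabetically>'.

Pot 1: 140 chips, eligible: A, B, C, D
Pot 2: 51 chips, eligible: B, C, D
Pot 3: 16 chips, eligible: C, D

Derivation:
Contributions: A=35, B=52, C=60, D=60
Pot levels (distinct totals of non-folded players): 35, 52, 60
Layer 1-35: 35 each from A, B, C, D = 35*4 = 140 chips; eligible A, B, C, D
Layer 36-52: 17 each from B, C, D = 17*3 = 51 chips; eligible B, C, D
Layer 53-60: 8 each from C, D = 8*2 = 16 chips; eligible C, D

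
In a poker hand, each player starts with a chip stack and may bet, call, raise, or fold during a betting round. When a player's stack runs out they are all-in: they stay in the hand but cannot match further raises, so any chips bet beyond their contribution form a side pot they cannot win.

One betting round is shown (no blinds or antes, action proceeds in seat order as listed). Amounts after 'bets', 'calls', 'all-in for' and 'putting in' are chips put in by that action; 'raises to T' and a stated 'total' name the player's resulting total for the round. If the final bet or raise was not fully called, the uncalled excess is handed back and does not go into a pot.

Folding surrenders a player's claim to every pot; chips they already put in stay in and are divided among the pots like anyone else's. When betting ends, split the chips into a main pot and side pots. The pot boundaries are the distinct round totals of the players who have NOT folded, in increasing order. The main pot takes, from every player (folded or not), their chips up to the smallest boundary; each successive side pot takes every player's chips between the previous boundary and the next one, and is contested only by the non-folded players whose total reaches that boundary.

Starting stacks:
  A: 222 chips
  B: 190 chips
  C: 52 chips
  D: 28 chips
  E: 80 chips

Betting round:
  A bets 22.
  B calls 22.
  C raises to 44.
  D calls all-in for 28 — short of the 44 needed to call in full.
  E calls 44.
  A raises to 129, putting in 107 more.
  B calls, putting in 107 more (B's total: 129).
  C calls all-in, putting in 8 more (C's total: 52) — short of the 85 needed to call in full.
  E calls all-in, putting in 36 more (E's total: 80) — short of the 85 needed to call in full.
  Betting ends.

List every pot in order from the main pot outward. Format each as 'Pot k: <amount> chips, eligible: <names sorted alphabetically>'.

Contributions: A=129, B=129, C=52, D=28, E=80
Pot levels (distinct totals of non-folded players): 28, 52, 80, 129
Layer 1-28: 28 each from A, B, C, D, E = 28*5 = 140 chips; eligible A, B, C, D, E
Layer 29-52: 24 each from A, B, C, E = 24*4 = 96 chips; eligible A, B, C, E
Layer 53-80: 28 each from A, B, E = 28*3 = 84 chips; eligible A, B, E
Layer 81-129: 49 each from A, B = 49*2 = 98 chips; eligible A, B

Pot 1: 140 chips, eligible: A, B, C, D, E
Pot 2: 96 chips, eligible: A, B, C, E
Pot 3: 84 chips, eligible: A, B, E
Pot 4: 98 chips, eligible: A, B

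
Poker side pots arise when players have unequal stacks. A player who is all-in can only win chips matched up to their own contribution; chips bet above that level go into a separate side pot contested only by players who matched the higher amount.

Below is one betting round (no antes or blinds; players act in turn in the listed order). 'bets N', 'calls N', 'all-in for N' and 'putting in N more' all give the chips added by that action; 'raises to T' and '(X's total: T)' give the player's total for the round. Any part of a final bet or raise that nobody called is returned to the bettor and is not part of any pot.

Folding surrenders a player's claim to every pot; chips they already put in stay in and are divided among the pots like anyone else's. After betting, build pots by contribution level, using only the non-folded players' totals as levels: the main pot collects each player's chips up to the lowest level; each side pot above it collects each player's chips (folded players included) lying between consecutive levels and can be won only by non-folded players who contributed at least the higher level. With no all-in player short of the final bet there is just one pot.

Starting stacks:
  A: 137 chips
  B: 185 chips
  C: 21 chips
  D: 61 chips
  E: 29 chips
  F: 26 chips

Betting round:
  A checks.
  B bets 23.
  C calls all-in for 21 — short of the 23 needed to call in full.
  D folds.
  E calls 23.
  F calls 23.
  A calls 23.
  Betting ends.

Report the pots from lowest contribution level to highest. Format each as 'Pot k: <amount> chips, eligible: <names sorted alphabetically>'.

Pot 1: 105 chips, eligible: A, B, C, E, F
Pot 2: 8 chips, eligible: A, B, E, F

Derivation:
Contributions: A=23, B=23, C=21, E=23, F=23
Folded: D
Pot levels (distinct totals of non-folded players): 21, 23
Layer 1-21: 21 each from A, B, C, E, F = 21*5 = 105 chips; eligible A, B, C, E, F
Layer 22-23: 2 each from A, B, E, F = 2*4 = 8 chips; eligible A, B, E, F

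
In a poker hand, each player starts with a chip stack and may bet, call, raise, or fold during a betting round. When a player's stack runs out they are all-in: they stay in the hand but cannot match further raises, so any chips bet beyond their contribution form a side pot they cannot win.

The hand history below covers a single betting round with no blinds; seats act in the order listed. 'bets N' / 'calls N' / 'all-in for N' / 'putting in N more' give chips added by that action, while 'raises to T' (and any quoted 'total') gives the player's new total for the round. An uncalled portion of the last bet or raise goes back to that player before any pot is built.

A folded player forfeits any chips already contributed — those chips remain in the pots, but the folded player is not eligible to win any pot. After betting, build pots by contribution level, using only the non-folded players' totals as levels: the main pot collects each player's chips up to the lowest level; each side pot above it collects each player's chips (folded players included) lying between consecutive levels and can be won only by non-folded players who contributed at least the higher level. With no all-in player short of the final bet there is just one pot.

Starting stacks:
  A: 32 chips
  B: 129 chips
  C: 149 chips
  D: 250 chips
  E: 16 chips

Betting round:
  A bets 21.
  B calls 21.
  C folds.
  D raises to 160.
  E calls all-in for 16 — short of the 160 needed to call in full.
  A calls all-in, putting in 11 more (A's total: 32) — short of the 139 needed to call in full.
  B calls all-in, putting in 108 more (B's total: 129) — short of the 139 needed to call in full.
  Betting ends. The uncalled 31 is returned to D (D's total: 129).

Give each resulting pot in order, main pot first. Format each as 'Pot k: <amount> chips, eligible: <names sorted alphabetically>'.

Pot 1: 64 chips, eligible: A, B, D, E
Pot 2: 48 chips, eligible: A, B, D
Pot 3: 194 chips, eligible: B, D

Derivation:
Contributions (after 31 returned to D): A=32, B=129, D=129, E=16
Folded: C
Pot levels (distinct totals of non-folded players): 16, 32, 129
Layer 1-16: 16 each from A, B, D, E = 16*4 = 64 chips; eligible A, B, D, E
Layer 17-32: 16 each from A, B, D = 16*3 = 48 chips; eligible A, B, D
Layer 33-129: 97 each from B, D = 97*2 = 194 chips; eligible B, D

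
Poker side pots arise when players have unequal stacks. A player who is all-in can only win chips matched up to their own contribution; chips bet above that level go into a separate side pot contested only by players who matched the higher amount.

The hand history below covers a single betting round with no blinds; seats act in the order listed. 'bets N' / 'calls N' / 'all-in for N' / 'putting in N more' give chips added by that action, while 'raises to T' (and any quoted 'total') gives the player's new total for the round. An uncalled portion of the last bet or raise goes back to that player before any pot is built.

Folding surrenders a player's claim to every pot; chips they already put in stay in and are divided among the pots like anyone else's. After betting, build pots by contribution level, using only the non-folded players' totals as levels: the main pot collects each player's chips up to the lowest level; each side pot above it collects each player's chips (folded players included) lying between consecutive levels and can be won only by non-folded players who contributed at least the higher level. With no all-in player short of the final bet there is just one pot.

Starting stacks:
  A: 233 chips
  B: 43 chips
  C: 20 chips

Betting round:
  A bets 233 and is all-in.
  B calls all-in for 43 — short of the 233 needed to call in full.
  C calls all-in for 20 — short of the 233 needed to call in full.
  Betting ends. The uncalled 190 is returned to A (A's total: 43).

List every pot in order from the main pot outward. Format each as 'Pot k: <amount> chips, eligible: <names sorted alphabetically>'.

Contributions (after 190 returned to A): A=43, B=43, C=20
Pot levels (distinct totals of non-folded players): 20, 43
Layer 1-20: 20 each from A, B, C = 20*3 = 60 chips; eligible A, B, C
Layer 21-43: 23 each from A, B = 23*2 = 46 chips; eligible A, B

Pot 1: 60 chips, eligible: A, B, C
Pot 2: 46 chips, eligible: A, B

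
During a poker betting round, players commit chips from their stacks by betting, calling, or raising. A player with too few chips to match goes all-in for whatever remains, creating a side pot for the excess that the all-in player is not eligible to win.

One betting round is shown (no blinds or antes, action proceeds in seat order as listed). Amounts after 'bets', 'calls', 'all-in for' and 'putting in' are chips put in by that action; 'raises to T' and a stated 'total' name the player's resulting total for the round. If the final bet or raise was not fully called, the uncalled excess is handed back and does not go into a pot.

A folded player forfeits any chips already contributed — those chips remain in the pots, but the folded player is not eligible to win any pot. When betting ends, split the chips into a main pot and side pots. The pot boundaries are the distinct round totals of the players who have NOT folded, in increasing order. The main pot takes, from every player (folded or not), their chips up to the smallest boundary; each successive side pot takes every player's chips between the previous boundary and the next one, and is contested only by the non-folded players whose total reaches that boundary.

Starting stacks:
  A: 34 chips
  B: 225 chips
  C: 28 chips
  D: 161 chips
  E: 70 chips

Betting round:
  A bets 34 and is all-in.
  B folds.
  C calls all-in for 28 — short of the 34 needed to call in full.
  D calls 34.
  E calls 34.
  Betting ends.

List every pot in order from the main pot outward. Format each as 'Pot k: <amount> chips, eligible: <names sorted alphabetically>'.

Pot 1: 112 chips, eligible: A, C, D, E
Pot 2: 18 chips, eligible: A, D, E

Derivation:
Contributions: A=34, C=28, D=34, E=34
Folded: B
Pot levels (distinct totals of non-folded players): 28, 34
Layer 1-28: 28 each from A, C, D, E = 28*4 = 112 chips; eligible A, C, D, E
Layer 29-34: 6 each from A, D, E = 6*3 = 18 chips; eligible A, D, E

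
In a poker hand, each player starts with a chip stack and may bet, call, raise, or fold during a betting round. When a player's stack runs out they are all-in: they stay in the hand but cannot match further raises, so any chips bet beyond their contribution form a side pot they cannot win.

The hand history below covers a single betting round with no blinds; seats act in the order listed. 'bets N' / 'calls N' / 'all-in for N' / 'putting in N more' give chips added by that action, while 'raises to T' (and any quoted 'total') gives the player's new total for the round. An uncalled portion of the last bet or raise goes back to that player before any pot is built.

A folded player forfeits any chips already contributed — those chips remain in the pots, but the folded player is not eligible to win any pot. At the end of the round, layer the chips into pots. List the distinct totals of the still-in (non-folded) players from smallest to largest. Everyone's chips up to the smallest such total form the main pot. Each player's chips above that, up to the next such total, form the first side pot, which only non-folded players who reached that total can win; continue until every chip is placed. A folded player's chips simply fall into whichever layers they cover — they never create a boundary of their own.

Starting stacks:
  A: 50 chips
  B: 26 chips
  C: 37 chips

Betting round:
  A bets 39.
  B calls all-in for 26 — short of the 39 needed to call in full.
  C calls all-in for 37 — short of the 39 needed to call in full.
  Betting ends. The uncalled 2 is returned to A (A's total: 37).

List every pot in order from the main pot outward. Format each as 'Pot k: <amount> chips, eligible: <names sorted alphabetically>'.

Contributions (after 2 returned to A): A=37, B=26, C=37
Pot levels (distinct totals of non-folded players): 26, 37
Layer 1-26: 26 each from A, B, C = 26*3 = 78 chips; eligible A, B, C
Layer 27-37: 11 each from A, C = 11*2 = 22 chips; eligible A, C

Pot 1: 78 chips, eligible: A, B, C
Pot 2: 22 chips, eligible: A, C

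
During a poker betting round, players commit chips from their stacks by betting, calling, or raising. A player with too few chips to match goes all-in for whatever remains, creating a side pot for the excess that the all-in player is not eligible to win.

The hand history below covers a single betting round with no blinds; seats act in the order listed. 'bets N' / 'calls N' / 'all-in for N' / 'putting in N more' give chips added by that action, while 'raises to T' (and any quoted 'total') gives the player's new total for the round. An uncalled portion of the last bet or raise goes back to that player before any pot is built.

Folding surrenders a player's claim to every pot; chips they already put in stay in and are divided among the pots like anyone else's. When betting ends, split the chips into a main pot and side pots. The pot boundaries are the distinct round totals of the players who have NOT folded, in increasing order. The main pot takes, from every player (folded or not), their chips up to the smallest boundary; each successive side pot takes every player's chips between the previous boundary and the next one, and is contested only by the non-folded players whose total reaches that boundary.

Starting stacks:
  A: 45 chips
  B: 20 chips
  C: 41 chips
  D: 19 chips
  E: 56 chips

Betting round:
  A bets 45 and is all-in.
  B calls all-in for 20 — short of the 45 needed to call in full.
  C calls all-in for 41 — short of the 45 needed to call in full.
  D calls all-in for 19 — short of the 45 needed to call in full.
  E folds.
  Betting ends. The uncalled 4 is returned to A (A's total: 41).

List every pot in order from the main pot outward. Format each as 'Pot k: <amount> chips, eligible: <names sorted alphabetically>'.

Contributions (after 4 returned to A): A=41, B=20, C=41, D=19
Folded: E
Pot levels (distinct totals of non-folded players): 19, 20, 41
Layer 1-19: 19 each from A, B, C, D = 19*4 = 76 chips; eligible A, B, C, D
Layer 20-20: 1 each from A, B, C = 1*3 = 3 chips; eligible A, B, C
Layer 21-41: 21 each from A, C = 21*2 = 42 chips; eligible A, C

Pot 1: 76 chips, eligible: A, B, C, D
Pot 2: 3 chips, eligible: A, B, C
Pot 3: 42 chips, eligible: A, C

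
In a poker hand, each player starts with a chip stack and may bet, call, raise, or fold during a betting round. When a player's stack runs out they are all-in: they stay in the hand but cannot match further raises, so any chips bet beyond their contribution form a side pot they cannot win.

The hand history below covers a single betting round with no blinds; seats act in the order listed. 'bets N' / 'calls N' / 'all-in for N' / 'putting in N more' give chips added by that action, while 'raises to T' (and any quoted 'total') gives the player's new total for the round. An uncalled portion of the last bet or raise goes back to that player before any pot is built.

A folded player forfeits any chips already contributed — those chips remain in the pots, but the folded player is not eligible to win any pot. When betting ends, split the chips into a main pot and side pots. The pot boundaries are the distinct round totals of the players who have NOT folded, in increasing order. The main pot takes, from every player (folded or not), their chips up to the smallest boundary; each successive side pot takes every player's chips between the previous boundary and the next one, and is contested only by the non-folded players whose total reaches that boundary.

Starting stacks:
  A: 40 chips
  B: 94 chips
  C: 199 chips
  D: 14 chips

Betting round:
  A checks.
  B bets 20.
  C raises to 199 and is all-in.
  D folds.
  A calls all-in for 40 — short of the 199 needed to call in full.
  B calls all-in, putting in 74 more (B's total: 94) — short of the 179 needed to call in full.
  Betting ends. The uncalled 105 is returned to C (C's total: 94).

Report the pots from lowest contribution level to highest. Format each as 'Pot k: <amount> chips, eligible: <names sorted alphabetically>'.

Contributions (after 105 returned to C): A=40, B=94, C=94
Folded: D
Pot levels (distinct totals of non-folded players): 40, 94
Layer 1-40: 40 each from A, B, C = 40*3 = 120 chips; eligible A, B, C
Layer 41-94: 54 each from B, C = 54*2 = 108 chips; eligible B, C

Pot 1: 120 chips, eligible: A, B, C
Pot 2: 108 chips, eligible: B, C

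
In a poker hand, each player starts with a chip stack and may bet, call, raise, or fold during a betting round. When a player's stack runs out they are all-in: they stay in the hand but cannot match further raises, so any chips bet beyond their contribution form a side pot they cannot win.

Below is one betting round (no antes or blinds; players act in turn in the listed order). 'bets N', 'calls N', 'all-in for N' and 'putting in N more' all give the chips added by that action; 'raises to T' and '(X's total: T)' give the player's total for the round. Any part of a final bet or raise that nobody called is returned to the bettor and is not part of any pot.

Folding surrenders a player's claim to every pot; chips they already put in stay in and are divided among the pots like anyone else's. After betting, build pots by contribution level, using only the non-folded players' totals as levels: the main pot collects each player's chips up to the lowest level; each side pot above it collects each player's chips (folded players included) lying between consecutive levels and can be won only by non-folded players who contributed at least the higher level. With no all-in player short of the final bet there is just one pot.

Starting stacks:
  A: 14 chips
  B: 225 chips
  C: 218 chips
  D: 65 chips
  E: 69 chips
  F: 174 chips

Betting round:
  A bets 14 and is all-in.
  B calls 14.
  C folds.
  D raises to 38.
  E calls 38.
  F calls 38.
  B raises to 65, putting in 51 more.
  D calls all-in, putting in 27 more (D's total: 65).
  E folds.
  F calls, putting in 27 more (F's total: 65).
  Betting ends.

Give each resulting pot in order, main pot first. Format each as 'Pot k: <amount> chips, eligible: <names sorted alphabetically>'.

Pot 1: 70 chips, eligible: A, B, D, F
Pot 2: 177 chips, eligible: B, D, F

Derivation:
Contributions: A=14, B=65, D=65, E=38, F=65
Folded: C, E
Pot levels (distinct totals of non-folded players): 14, 65
Layer 1-14: 14 each from A, B, D, E, F = 14*5 = 70 chips; eligible A, B, D, F
Layer 15-65: B 51 + D 51 + E 24 + F 51 = 177 chips; eligible B, D, F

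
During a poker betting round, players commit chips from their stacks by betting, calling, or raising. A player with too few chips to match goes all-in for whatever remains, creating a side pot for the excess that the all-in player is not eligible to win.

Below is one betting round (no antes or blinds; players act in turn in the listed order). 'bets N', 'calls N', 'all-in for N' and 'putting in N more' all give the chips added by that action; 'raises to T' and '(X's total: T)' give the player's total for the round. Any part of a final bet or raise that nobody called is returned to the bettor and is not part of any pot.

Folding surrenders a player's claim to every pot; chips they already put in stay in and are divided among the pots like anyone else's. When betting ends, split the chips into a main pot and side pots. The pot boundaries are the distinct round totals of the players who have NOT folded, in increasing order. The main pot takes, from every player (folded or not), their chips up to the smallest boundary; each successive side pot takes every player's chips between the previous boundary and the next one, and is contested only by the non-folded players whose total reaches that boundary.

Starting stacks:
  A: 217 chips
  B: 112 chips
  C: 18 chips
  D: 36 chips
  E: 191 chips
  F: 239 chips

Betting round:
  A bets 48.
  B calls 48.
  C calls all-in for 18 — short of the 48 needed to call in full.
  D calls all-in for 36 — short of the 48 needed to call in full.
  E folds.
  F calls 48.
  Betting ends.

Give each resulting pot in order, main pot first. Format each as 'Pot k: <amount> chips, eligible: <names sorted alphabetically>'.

Pot 1: 90 chips, eligible: A, B, C, D, F
Pot 2: 72 chips, eligible: A, B, D, F
Pot 3: 36 chips, eligible: A, B, F

Derivation:
Contributions: A=48, B=48, C=18, D=36, F=48
Folded: E
Pot levels (distinct totals of non-folded players): 18, 36, 48
Layer 1-18: 18 each from A, B, C, D, F = 18*5 = 90 chips; eligible A, B, C, D, F
Layer 19-36: 18 each from A, B, D, F = 18*4 = 72 chips; eligible A, B, D, F
Layer 37-48: 12 each from A, B, F = 12*3 = 36 chips; eligible A, B, F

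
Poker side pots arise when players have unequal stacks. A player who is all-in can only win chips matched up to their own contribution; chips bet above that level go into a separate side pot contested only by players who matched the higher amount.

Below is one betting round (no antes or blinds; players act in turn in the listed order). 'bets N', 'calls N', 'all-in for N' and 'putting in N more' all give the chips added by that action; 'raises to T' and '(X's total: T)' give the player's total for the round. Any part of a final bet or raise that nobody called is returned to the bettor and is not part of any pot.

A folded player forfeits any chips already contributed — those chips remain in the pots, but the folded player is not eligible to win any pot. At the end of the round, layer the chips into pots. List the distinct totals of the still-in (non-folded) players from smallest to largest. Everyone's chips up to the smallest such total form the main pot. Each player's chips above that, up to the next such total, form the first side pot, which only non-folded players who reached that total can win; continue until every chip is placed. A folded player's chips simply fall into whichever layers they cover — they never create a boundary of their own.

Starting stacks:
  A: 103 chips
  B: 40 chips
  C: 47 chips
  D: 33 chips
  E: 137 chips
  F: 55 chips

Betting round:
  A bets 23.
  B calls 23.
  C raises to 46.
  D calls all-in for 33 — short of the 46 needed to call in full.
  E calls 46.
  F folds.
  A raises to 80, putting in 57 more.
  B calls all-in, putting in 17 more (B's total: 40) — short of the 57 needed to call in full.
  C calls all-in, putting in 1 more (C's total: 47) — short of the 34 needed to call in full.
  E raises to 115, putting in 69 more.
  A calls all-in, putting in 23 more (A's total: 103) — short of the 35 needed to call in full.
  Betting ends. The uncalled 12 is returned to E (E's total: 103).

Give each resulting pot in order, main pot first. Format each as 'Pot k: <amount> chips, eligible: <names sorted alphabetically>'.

Pot 1: 165 chips, eligible: A, B, C, D, E
Pot 2: 28 chips, eligible: A, B, C, E
Pot 3: 21 chips, eligible: A, C, E
Pot 4: 112 chips, eligible: A, E

Derivation:
Contributions (after 12 returned to E): A=103, B=40, C=47, D=33, E=103
Folded: F
Pot levels (distinct totals of non-folded players): 33, 40, 47, 103
Layer 1-33: 33 each from A, B, C, D, E = 33*5 = 165 chips; eligible A, B, C, D, E
Layer 34-40: 7 each from A, B, C, E = 7*4 = 28 chips; eligible A, B, C, E
Layer 41-47: 7 each from A, C, E = 7*3 = 21 chips; eligible A, C, E
Layer 48-103: 56 each from A, E = 56*2 = 112 chips; eligible A, E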